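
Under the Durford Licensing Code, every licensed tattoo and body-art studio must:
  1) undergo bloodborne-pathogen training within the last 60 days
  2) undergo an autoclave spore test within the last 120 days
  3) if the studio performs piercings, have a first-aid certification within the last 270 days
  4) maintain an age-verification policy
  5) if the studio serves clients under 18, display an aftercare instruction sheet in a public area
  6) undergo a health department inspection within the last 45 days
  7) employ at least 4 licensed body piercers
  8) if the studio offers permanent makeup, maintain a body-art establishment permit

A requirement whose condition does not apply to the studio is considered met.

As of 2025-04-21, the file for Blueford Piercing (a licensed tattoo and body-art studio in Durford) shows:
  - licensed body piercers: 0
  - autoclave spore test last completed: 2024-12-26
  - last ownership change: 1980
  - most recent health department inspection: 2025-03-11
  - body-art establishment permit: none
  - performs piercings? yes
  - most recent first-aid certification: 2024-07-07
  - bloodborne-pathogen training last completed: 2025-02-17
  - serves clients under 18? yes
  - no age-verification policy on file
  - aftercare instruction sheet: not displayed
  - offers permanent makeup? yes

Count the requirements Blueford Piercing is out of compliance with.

6

1. bloodborne-pathogen training 63 days ago vs limit 60 → not met
2. autoclave spore test 116 days ago vs limit 120 → met
3. condition 'performs piercings' holds; first-aid certification 288 days ago vs limit 270 → not met
4. age-verification policy absent → not met
5. condition 'serves clients under 18' holds; aftercare instruction sheet absent → not met
6. health department inspection 41 days ago vs limit 45 → met
7. licensed body piercers 0 < 4 → not met
8. condition 'offers permanent makeup' holds; body-art establishment permit absent → not met
Not met: 6 of 8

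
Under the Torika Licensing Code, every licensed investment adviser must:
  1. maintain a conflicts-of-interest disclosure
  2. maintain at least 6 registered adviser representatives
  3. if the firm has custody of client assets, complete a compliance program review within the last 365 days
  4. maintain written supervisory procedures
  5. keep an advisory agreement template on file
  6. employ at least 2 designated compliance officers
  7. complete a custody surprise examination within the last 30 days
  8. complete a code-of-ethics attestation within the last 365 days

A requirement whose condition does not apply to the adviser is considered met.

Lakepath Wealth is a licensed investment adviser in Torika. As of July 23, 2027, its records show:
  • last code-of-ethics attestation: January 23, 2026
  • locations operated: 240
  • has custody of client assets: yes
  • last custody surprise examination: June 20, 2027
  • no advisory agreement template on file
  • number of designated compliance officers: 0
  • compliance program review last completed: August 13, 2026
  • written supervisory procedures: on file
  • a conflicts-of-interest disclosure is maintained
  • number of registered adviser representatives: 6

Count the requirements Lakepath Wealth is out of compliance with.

1. conflicts-of-interest disclosure present → met
2. registered adviser representatives 6 ≥ 6 → met
3. condition 'has custody of client assets' holds; compliance program review 344 days ago vs limit 365 → met
4. written supervisory procedures present → met
5. advisory agreement template absent → not met
6. designated compliance officers 0 < 2 → not met
7. custody surprise examination 33 days ago vs limit 30 → not met
8. code-of-ethics attestation 546 days ago vs limit 365 → not met
Not met: 4 of 8

4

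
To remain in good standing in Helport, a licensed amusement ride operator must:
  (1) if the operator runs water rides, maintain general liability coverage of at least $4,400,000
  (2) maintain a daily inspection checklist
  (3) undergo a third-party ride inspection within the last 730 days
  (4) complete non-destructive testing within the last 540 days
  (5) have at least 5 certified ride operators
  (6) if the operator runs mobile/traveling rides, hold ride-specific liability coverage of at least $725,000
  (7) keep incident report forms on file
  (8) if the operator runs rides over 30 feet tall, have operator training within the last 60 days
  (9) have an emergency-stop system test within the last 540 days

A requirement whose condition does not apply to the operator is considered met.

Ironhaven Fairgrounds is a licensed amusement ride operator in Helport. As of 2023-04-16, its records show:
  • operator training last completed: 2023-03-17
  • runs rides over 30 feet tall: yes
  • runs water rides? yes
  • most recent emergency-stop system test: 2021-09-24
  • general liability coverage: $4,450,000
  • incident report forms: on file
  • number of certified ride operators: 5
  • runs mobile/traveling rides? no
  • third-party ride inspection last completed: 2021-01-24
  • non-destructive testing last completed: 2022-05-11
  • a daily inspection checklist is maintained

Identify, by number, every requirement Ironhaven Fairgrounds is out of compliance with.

3, 9

1. condition 'runs water rides' holds; general liability coverage $4,450,000 ≥ $4,400,000 → met
2. daily inspection checklist present → met
3. third-party ride inspection 812 days ago vs limit 730 → not met
4. non-destructive testing 340 days ago vs limit 540 → met
5. certified ride operators 5 ≥ 5 → met
6. condition 'runs mobile/traveling rides' does not hold → requirement n/a → met
7. incident report forms present → met
8. condition 'runs rides over 30 feet tall' holds; operator training 30 days ago vs limit 60 → met
9. emergency-stop system test 569 days ago vs limit 540 → not met
Not met: 3, 9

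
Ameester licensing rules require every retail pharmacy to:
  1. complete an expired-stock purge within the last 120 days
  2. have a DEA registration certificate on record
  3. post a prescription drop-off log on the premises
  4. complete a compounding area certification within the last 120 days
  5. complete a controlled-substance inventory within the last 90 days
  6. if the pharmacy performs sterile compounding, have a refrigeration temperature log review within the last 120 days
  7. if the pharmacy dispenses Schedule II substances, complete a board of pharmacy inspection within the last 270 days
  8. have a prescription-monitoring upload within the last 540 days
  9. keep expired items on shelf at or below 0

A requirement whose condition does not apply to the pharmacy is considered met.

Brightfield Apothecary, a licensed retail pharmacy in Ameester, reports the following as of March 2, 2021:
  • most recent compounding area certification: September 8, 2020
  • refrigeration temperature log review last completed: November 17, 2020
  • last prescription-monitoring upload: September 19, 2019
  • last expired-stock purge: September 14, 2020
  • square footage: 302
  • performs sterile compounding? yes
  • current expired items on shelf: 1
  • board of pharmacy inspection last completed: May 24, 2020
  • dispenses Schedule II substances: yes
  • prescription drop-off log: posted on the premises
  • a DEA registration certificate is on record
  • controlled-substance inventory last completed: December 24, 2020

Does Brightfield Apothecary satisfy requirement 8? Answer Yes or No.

8. prescription-monitoring upload 530 days ago vs limit 540 → met

Yes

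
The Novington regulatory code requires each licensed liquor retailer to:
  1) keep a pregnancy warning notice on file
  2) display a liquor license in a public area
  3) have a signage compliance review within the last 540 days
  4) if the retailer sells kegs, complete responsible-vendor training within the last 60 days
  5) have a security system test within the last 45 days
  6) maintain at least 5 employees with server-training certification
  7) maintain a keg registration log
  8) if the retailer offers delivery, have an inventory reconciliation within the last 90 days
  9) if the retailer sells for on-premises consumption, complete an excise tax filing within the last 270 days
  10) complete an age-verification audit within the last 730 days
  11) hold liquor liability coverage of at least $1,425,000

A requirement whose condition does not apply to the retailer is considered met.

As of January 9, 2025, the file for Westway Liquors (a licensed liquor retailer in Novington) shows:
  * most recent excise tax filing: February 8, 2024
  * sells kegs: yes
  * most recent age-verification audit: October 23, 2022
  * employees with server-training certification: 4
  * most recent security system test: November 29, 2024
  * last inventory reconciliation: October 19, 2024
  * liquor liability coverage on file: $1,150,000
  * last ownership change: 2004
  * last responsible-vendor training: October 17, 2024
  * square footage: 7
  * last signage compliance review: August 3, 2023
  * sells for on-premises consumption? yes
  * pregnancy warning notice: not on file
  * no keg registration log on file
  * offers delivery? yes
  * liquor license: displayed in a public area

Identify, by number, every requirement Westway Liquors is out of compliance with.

1. pregnancy warning notice absent → not met
2. liquor license present → met
3. signage compliance review 525 days ago vs limit 540 → met
4. condition 'sells kegs' holds; responsible-vendor training 84 days ago vs limit 60 → not met
5. security system test 41 days ago vs limit 45 → met
6. employees with server-training certification 4 < 5 → not met
7. keg registration log absent → not met
8. condition 'offers delivery' holds; inventory reconciliation 82 days ago vs limit 90 → met
9. condition 'sells for on-premises consumption' holds; excise tax filing 336 days ago vs limit 270 → not met
10. age-verification audit 809 days ago vs limit 730 → not met
11. liquor liability coverage $1,150,000 < $1,425,000 → not met
Not met: 1, 4, 6, 7, 9, 10, 11

1, 4, 6, 7, 9, 10, 11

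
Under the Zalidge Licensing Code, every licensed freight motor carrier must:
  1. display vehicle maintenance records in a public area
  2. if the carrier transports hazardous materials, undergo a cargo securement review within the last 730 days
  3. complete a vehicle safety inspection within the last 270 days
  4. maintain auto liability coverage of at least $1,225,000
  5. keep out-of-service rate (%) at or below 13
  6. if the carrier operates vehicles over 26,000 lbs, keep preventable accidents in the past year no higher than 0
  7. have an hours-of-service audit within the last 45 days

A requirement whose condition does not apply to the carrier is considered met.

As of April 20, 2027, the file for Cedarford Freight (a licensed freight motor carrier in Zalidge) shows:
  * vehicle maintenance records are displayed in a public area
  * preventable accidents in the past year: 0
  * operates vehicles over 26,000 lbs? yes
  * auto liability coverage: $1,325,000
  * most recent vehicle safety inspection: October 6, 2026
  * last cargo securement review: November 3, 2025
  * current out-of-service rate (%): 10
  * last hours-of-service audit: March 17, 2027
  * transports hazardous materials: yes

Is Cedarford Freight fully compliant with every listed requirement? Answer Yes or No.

Yes

1. vehicle maintenance records present → met
2. condition 'transports hazardous materials' holds; cargo securement review 533 days ago vs limit 730 → met
3. vehicle safety inspection 196 days ago vs limit 270 → met
4. auto liability coverage $1,325,000 ≥ $1,225,000 → met
5. out-of-service rate (%) 10 ≤ 13 → met
6. condition 'operates vehicles over 26,000 lbs' holds; preventable accidents in the past year 0 ≤ 0 → met
7. hours-of-service audit 34 days ago vs limit 45 → met
All met.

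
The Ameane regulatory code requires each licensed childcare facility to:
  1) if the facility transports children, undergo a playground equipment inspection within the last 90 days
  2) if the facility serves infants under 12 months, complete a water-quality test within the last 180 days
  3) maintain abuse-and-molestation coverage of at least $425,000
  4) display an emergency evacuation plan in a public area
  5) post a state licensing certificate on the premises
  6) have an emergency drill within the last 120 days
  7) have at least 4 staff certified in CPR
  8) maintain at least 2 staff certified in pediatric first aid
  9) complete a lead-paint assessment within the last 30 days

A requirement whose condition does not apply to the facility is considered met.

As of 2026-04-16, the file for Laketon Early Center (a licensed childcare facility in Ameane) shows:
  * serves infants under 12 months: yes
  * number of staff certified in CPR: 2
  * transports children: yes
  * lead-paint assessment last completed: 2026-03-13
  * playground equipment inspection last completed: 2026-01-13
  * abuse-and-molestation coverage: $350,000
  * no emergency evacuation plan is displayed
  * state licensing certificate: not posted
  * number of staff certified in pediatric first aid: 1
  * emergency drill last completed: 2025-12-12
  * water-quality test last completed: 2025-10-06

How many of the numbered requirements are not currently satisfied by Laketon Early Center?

9

1. condition 'transports children' holds; playground equipment inspection 93 days ago vs limit 90 → not met
2. condition 'serves infants under 12 months' holds; water-quality test 192 days ago vs limit 180 → not met
3. abuse-and-molestation coverage $350,000 < $425,000 → not met
4. emergency evacuation plan absent → not met
5. state licensing certificate absent → not met
6. emergency drill 125 days ago vs limit 120 → not met
7. staff certified in CPR 2 < 4 → not met
8. staff certified in pediatric first aid 1 < 2 → not met
9. lead-paint assessment 34 days ago vs limit 30 → not met
Not met: 9 of 9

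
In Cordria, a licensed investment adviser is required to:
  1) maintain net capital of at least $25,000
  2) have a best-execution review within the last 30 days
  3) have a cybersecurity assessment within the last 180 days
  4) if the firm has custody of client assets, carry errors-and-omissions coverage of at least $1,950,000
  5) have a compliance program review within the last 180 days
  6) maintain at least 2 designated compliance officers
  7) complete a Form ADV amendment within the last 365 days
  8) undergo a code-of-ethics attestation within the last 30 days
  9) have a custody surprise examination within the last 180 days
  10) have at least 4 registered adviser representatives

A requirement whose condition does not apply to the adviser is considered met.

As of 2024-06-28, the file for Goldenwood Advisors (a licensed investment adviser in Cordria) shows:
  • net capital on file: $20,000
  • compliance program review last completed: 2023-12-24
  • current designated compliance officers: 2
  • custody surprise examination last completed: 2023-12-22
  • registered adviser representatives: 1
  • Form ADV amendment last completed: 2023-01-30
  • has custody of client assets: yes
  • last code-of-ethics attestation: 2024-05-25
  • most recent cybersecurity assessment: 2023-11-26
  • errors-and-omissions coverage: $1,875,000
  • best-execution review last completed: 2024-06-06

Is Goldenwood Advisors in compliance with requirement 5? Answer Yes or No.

5. compliance program review 187 days ago vs limit 180 → not met

No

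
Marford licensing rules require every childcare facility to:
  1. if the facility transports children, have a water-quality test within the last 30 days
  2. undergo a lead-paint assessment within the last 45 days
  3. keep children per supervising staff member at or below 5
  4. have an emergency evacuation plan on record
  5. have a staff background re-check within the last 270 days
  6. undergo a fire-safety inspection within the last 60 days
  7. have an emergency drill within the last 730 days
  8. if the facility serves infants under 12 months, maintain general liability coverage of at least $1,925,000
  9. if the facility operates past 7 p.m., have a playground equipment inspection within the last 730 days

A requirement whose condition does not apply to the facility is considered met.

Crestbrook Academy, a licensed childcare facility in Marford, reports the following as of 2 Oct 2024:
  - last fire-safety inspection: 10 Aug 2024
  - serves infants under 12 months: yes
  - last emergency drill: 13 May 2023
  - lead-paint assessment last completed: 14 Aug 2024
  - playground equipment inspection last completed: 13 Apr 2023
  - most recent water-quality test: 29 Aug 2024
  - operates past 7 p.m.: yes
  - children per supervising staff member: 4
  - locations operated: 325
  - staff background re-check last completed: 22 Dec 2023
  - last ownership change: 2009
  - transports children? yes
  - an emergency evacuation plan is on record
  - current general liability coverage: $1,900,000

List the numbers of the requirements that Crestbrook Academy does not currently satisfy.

1, 2, 5, 8

1. condition 'transports children' holds; water-quality test 34 days ago vs limit 30 → not met
2. lead-paint assessment 49 days ago vs limit 45 → not met
3. children per supervising staff member 4 ≤ 5 → met
4. emergency evacuation plan present → met
5. staff background re-check 285 days ago vs limit 270 → not met
6. fire-safety inspection 53 days ago vs limit 60 → met
7. emergency drill 508 days ago vs limit 730 → met
8. condition 'serves infants under 12 months' holds; general liability coverage $1,900,000 < $1,925,000 → not met
9. condition 'operates past 7 p.m.' holds; playground equipment inspection 538 days ago vs limit 730 → met
Not met: 1, 2, 5, 8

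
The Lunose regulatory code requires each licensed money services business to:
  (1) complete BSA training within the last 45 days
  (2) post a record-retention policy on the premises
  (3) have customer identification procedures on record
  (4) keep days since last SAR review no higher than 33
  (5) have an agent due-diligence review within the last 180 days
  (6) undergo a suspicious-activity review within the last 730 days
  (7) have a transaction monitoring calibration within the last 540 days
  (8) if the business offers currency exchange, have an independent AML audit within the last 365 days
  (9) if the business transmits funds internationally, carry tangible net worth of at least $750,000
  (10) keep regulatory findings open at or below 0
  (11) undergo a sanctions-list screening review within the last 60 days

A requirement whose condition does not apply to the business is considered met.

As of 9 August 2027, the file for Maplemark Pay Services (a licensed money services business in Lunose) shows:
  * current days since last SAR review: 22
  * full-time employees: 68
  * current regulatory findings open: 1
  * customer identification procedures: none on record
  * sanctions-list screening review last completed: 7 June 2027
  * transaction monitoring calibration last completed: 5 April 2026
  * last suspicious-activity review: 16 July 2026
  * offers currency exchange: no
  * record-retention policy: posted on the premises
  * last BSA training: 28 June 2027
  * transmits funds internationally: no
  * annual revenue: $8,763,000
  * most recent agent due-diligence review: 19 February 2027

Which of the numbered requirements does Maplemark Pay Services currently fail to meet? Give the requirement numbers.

1. BSA training 42 days ago vs limit 45 → met
2. record-retention policy present → met
3. customer identification procedures absent → not met
4. days since last SAR review 22 ≤ 33 → met
5. agent due-diligence review 171 days ago vs limit 180 → met
6. suspicious-activity review 389 days ago vs limit 730 → met
7. transaction monitoring calibration 491 days ago vs limit 540 → met
8. condition 'offers currency exchange' does not hold → requirement n/a → met
9. condition 'transmits funds internationally' does not hold → requirement n/a → met
10. regulatory findings open 1 > 0 → not met
11. sanctions-list screening review 63 days ago vs limit 60 → not met
Not met: 3, 10, 11

3, 10, 11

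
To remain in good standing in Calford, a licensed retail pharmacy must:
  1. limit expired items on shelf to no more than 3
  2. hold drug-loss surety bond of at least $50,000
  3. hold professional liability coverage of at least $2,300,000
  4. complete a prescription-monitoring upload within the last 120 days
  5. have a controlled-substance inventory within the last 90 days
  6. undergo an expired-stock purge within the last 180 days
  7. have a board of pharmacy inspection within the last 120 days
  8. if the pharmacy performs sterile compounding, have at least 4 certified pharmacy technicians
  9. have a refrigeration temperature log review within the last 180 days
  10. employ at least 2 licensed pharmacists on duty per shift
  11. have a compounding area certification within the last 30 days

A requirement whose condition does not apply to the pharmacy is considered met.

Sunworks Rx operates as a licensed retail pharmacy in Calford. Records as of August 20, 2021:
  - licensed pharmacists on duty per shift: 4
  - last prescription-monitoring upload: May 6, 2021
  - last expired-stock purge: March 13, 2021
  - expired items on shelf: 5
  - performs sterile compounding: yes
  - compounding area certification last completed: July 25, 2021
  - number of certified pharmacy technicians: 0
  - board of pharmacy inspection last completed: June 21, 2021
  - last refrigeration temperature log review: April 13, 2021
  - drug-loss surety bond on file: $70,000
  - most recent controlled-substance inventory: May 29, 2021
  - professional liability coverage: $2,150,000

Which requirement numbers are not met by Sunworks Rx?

1. expired items on shelf 5 > 3 → not met
2. drug-loss surety bond $70,000 ≥ $50,000 → met
3. professional liability coverage $2,150,000 < $2,300,000 → not met
4. prescription-monitoring upload 106 days ago vs limit 120 → met
5. controlled-substance inventory 83 days ago vs limit 90 → met
6. expired-stock purge 160 days ago vs limit 180 → met
7. board of pharmacy inspection 60 days ago vs limit 120 → met
8. condition 'performs sterile compounding' holds; certified pharmacy technicians 0 < 4 → not met
9. refrigeration temperature log review 129 days ago vs limit 180 → met
10. licensed pharmacists on duty per shift 4 ≥ 2 → met
11. compounding area certification 26 days ago vs limit 30 → met
Not met: 1, 3, 8

1, 3, 8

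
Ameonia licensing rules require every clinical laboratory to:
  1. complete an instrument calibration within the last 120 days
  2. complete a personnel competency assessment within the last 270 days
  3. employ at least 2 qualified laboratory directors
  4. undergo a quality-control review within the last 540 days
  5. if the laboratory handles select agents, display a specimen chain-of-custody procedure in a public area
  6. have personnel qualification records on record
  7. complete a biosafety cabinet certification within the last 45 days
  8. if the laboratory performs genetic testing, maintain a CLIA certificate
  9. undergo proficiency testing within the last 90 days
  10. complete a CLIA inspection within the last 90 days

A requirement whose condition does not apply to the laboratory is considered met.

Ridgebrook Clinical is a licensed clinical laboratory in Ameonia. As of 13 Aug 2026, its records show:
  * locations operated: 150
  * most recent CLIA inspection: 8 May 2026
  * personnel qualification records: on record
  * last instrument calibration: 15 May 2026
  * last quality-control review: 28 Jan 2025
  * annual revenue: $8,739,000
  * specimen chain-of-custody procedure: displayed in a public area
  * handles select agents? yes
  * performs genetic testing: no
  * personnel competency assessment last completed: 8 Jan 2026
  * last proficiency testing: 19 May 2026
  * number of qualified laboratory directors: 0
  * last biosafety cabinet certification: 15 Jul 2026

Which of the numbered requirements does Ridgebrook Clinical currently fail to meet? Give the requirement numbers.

1. instrument calibration 90 days ago vs limit 120 → met
2. personnel competency assessment 217 days ago vs limit 270 → met
3. qualified laboratory directors 0 < 2 → not met
4. quality-control review 562 days ago vs limit 540 → not met
5. condition 'handles select agents' holds; specimen chain-of-custody procedure present → met
6. personnel qualification records present → met
7. biosafety cabinet certification 29 days ago vs limit 45 → met
8. condition 'performs genetic testing' does not hold → requirement n/a → met
9. proficiency testing 86 days ago vs limit 90 → met
10. CLIA inspection 97 days ago vs limit 90 → not met
Not met: 3, 4, 10

3, 4, 10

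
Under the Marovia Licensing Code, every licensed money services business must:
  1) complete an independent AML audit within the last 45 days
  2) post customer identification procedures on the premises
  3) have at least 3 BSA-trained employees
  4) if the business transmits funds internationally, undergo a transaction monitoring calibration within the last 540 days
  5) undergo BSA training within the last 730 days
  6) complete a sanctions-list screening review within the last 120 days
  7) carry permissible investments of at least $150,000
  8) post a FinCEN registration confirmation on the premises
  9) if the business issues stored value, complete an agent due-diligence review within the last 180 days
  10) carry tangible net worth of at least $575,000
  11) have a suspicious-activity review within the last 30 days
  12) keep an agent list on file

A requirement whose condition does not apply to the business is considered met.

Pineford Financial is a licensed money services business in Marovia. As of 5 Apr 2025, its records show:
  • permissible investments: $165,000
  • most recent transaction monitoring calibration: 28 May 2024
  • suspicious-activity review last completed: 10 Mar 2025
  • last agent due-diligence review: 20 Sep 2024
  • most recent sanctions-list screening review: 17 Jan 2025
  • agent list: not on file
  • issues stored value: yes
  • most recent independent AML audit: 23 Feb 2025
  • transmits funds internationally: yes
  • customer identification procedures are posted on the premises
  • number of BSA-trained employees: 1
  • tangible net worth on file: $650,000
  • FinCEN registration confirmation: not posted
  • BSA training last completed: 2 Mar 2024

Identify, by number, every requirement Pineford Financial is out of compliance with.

1. independent AML audit 41 days ago vs limit 45 → met
2. customer identification procedures present → met
3. BSA-trained employees 1 < 3 → not met
4. condition 'transmits funds internationally' holds; transaction monitoring calibration 312 days ago vs limit 540 → met
5. BSA training 399 days ago vs limit 730 → met
6. sanctions-list screening review 78 days ago vs limit 120 → met
7. permissible investments $165,000 ≥ $150,000 → met
8. FinCEN registration confirmation absent → not met
9. condition 'issues stored value' holds; agent due-diligence review 197 days ago vs limit 180 → not met
10. tangible net worth $650,000 ≥ $575,000 → met
11. suspicious-activity review 26 days ago vs limit 30 → met
12. agent list absent → not met
Not met: 3, 8, 9, 12

3, 8, 9, 12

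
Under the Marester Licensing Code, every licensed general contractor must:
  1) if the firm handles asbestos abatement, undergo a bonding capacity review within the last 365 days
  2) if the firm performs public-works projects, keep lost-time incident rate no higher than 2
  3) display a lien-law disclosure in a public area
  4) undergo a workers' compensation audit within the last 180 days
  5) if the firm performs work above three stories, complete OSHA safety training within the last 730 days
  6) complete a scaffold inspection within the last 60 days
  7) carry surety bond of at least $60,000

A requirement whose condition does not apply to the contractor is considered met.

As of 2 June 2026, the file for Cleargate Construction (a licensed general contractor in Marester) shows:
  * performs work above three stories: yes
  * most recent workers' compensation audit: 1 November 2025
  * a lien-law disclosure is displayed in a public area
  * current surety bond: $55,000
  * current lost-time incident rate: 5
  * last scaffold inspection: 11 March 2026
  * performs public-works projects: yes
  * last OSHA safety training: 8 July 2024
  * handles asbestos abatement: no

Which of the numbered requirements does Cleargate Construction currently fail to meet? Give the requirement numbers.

1. condition 'handles asbestos abatement' does not hold → requirement n/a → met
2. condition 'performs public-works projects' holds; lost-time incident rate 5 > 2 → not met
3. lien-law disclosure present → met
4. workers' compensation audit 213 days ago vs limit 180 → not met
5. condition 'performs work above three stories' holds; OSHA safety training 694 days ago vs limit 730 → met
6. scaffold inspection 83 days ago vs limit 60 → not met
7. surety bond $55,000 < $60,000 → not met
Not met: 2, 4, 6, 7

2, 4, 6, 7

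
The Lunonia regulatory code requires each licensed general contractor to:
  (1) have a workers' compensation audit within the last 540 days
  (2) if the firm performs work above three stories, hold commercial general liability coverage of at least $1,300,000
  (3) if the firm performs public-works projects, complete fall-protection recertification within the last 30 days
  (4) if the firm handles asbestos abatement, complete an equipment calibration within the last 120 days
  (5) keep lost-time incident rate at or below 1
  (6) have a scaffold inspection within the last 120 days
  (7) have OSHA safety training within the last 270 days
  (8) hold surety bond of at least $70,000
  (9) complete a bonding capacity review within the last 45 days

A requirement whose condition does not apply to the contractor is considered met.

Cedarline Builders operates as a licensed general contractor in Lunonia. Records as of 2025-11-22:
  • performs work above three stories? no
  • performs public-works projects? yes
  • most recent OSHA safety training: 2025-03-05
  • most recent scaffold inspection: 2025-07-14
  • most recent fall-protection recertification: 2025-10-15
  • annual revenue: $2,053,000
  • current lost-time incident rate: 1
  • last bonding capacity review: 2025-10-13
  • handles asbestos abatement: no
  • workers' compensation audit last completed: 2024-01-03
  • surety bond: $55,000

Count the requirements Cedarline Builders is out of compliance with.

1. workers' compensation audit 689 days ago vs limit 540 → not met
2. condition 'performs work above three stories' does not hold → requirement n/a → met
3. condition 'performs public-works projects' holds; fall-protection recertification 38 days ago vs limit 30 → not met
4. condition 'handles asbestos abatement' does not hold → requirement n/a → met
5. lost-time incident rate 1 ≤ 1 → met
6. scaffold inspection 131 days ago vs limit 120 → not met
7. OSHA safety training 262 days ago vs limit 270 → met
8. surety bond $55,000 < $70,000 → not met
9. bonding capacity review 40 days ago vs limit 45 → met
Not met: 4 of 9

4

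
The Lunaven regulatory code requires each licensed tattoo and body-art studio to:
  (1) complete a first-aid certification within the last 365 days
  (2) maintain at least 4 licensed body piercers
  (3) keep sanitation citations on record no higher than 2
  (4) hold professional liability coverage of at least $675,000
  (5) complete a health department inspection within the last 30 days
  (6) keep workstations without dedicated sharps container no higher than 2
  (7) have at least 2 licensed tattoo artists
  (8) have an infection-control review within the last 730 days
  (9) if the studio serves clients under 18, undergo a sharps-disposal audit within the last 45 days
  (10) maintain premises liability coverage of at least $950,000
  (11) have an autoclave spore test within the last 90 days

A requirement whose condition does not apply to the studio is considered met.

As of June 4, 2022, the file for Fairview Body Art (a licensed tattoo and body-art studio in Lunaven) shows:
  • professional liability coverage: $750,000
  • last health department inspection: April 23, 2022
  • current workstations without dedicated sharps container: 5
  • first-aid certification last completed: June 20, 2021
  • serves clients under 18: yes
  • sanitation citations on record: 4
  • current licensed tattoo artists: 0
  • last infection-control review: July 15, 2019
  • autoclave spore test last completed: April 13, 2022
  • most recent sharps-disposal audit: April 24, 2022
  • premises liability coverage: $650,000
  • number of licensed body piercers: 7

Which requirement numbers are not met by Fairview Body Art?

3, 5, 6, 7, 8, 10

1. first-aid certification 349 days ago vs limit 365 → met
2. licensed body piercers 7 ≥ 4 → met
3. sanitation citations on record 4 > 2 → not met
4. professional liability coverage $750,000 ≥ $675,000 → met
5. health department inspection 42 days ago vs limit 30 → not met
6. workstations without dedicated sharps container 5 > 2 → not met
7. licensed tattoo artists 0 < 2 → not met
8. infection-control review 1055 days ago vs limit 730 → not met
9. condition 'serves clients under 18' holds; sharps-disposal audit 41 days ago vs limit 45 → met
10. premises liability coverage $650,000 < $950,000 → not met
11. autoclave spore test 52 days ago vs limit 90 → met
Not met: 3, 5, 6, 7, 8, 10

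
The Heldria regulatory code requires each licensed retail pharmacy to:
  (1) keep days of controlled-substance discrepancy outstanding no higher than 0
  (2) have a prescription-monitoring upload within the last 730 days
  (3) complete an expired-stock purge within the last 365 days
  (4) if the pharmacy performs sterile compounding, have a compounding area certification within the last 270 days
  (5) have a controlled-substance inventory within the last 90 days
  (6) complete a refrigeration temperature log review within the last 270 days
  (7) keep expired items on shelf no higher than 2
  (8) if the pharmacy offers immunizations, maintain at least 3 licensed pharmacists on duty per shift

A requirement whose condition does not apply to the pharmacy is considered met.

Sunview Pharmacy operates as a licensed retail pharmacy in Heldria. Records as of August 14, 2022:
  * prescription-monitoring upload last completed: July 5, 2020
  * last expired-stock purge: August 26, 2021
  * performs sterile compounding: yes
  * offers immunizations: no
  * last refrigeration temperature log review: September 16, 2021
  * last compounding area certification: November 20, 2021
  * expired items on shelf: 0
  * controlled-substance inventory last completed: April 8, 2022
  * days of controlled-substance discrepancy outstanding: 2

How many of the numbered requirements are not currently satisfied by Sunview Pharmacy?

4

1. days of controlled-substance discrepancy outstanding 2 > 0 → not met
2. prescription-monitoring upload 770 days ago vs limit 730 → not met
3. expired-stock purge 353 days ago vs limit 365 → met
4. condition 'performs sterile compounding' holds; compounding area certification 267 days ago vs limit 270 → met
5. controlled-substance inventory 128 days ago vs limit 90 → not met
6. refrigeration temperature log review 332 days ago vs limit 270 → not met
7. expired items on shelf 0 ≤ 2 → met
8. condition 'offers immunizations' does not hold → requirement n/a → met
Not met: 4 of 8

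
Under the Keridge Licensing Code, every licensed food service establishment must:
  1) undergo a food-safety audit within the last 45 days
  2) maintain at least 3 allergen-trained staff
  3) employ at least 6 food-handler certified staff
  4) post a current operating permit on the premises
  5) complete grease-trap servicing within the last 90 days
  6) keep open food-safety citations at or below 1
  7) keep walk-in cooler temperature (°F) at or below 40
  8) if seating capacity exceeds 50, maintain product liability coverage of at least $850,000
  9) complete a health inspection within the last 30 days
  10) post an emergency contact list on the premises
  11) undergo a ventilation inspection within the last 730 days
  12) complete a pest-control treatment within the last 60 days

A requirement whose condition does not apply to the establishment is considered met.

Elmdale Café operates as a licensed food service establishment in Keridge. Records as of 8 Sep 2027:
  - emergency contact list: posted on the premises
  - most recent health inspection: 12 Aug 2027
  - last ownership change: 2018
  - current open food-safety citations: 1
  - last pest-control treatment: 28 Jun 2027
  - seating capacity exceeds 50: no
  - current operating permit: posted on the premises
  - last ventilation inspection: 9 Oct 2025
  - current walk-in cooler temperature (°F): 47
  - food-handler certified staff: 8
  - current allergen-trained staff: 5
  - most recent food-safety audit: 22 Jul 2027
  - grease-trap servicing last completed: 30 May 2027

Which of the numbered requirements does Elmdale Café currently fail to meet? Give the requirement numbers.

1, 5, 7, 12

1. food-safety audit 48 days ago vs limit 45 → not met
2. allergen-trained staff 5 ≥ 3 → met
3. food-handler certified staff 8 ≥ 6 → met
4. current operating permit present → met
5. grease-trap servicing 101 days ago vs limit 90 → not met
6. open food-safety citations 1 ≤ 1 → met
7. walk-in cooler temperature (°F) 47 > 40 → not met
8. condition 'seating capacity exceeds 50' does not hold → requirement n/a → met
9. health inspection 27 days ago vs limit 30 → met
10. emergency contact list present → met
11. ventilation inspection 699 days ago vs limit 730 → met
12. pest-control treatment 72 days ago vs limit 60 → not met
Not met: 1, 5, 7, 12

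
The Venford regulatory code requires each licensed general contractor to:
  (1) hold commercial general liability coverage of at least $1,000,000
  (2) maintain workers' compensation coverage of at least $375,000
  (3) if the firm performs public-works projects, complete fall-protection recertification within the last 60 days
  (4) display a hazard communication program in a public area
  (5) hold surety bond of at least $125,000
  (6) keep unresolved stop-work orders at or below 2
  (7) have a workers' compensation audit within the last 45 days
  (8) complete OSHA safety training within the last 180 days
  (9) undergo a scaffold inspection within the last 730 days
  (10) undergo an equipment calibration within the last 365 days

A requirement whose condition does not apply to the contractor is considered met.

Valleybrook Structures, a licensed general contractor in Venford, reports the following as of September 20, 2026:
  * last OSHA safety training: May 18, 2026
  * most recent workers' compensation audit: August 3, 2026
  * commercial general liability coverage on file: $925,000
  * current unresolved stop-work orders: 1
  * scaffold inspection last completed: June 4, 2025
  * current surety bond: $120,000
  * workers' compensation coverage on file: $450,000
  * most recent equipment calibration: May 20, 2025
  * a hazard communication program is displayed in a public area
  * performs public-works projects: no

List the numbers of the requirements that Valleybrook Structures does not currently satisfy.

1, 5, 7, 10

1. commercial general liability coverage $925,000 < $1,000,000 → not met
2. workers' compensation coverage $450,000 ≥ $375,000 → met
3. condition 'performs public-works projects' does not hold → requirement n/a → met
4. hazard communication program present → met
5. surety bond $120,000 < $125,000 → not met
6. unresolved stop-work orders 1 ≤ 2 → met
7. workers' compensation audit 48 days ago vs limit 45 → not met
8. OSHA safety training 125 days ago vs limit 180 → met
9. scaffold inspection 473 days ago vs limit 730 → met
10. equipment calibration 488 days ago vs limit 365 → not met
Not met: 1, 5, 7, 10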